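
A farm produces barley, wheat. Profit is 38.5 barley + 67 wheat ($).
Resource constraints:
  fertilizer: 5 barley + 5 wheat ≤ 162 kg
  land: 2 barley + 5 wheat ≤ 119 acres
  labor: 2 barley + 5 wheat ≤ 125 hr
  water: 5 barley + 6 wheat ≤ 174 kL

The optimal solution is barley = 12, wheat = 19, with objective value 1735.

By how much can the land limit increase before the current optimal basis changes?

6

Binding constraints: land, water. The basis is B = [[2,5],[5,6]] with det -13.
Per unit increase in land, x* moves by d = (-0.4615, 0.3846).
The basis stays optimal until labor becomes binding; allowable increase = 6 acres.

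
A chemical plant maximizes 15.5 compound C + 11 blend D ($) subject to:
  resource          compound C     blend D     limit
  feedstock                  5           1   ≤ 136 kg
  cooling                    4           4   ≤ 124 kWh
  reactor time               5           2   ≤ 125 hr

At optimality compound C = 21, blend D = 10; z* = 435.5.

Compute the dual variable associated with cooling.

Binding: cooling and reactor time. Non-binding: feedstock (21 unused).
Slack constraints have shadow price 0 (complementary slackness).
Dual feasibility on the basic columns requires 4·y_cooling + 5·y_reactor time = 15.5, 4·y_cooling + 2·y_reactor time = 11.
This yields shadow prices y_cooling = 2, y_reactor time = 1.5.
Shadow price of cooling = 2.

2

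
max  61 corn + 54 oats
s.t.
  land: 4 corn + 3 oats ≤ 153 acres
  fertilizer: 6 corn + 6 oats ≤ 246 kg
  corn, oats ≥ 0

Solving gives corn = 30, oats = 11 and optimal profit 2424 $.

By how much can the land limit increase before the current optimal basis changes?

Binding constraints: land, fertilizer. The basis is B = [[4,3],[6,6]] with det 6.
Per unit increase in land, x* moves by d = (1, -1).
The basis stays optimal until oats reaches 0; allowable increase = 11 acres.

11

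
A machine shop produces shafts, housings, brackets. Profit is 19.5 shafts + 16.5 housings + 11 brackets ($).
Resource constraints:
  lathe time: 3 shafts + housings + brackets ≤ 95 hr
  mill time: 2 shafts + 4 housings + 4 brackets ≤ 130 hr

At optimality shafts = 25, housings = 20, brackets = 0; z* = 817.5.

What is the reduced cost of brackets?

-5.5

Check each constraint at x*: lathe time 95/95 (tight); mill time 130/130 (tight).
From A_Bᵀ y = c: 3·y_lathe time + 2·y_mill time = 19.5; 1·y_lathe time + 4·y_mill time = 16.5.
Solving: y_lathe time = 4.5, y_mill time = 3.
Reduced cost of brackets: c₃ − yᵀa₃ = 11 − (4.5·1 + 3·4) = 11 − 16.5 = -5.5.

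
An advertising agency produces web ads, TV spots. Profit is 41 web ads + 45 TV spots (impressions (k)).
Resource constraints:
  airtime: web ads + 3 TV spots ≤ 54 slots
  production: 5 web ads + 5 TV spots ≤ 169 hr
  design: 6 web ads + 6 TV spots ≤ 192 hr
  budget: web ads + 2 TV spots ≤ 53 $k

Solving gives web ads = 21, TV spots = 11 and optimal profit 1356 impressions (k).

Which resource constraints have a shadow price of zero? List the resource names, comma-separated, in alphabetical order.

budget, production

airtime: 54/54 (binding)
production: 160/169 (slack 9)
design: 192/192 (binding)
budget: 43/53 (slack 10)
By complementary slackness, a constraint with positive slack has shadow price 0 → budget, production.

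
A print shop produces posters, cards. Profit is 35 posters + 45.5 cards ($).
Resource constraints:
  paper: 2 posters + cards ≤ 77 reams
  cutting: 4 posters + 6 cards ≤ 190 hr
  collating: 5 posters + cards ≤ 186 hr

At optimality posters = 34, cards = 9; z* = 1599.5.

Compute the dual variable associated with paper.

3.5

At the optimum: paper uses 77 of 77 (binding); cutting uses 190 of 190 (binding); collating uses 179 of 186 (slack = 7).
Slack constraints have shadow price 0 (complementary slackness).
From A_Bᵀ y = c: 2·y_paper + 4·y_cutting = 35; 1·y_paper + 6·y_cutting = 45.5.
→ y_paper = 3.5 and y_cutting = 7.
Shadow price of paper = 3.5.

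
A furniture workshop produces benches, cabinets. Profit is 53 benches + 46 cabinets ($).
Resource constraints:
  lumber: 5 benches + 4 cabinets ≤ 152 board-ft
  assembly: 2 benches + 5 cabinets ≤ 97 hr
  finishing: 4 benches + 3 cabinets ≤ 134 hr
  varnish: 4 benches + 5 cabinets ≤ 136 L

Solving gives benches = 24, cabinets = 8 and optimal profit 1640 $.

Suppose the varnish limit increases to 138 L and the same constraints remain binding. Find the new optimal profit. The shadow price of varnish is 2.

1644

Δb = 2, so new z* = 1640 + (2)·(2) = 1640 + 4 = 1644.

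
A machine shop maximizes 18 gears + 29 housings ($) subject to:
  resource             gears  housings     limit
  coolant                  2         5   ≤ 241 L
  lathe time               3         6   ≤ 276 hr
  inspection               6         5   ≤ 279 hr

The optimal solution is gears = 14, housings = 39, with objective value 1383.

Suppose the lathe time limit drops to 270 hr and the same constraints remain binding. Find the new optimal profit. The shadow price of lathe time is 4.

1359

Δb = -6, so new z* = 1383 + (4)·(-6) = 1383 − 24 = 1359.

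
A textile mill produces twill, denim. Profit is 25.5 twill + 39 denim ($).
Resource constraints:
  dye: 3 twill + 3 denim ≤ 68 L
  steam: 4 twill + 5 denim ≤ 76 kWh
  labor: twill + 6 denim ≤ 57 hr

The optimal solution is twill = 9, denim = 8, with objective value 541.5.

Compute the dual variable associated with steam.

Check each constraint at x*: dye 51/68 (slack 17); steam 76/76 (tight); labor 57/57 (tight).
Slack constraints have shadow price 0 (complementary slackness).
From A_Bᵀ y = c: 4·y_steam + 1·y_labor = 25.5; 5·y_steam + 6·y_labor = 39.
This yields shadow prices y_steam = 6, y_labor = 1.5.
Shadow price of steam = 6.

6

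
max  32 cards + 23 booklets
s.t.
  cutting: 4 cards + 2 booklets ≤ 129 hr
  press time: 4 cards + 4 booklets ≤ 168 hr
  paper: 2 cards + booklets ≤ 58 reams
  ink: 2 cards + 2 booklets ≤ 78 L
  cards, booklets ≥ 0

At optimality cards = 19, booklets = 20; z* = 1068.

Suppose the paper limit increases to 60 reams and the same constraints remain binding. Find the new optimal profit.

1086

At the optimum: cutting uses 116 of 129 (slack = 13); press time uses 156 of 168 (slack = 12); paper uses 58 of 58 (binding); ink uses 78 of 78 (binding).
Slack constraints have shadow price 0 (complementary slackness).
Dual feasibility on the basic columns requires 2·y_paper + 2·y_ink = 32, 1·y_paper + 2·y_ink = 23.
This yields shadow prices y_paper = 9, y_ink = 7.
Δz = y_paper·Δb = 9 × (2) = 18, so new z* = 1068 + 18 = 1086.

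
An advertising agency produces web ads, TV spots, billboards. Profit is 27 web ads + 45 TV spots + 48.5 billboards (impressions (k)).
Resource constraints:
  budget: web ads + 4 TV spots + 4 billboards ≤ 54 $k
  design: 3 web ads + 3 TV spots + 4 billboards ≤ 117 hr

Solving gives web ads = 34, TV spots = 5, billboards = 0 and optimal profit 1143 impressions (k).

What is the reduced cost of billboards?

-3.5

At the optimum: budget uses 54 of 54 (binding); design uses 117 of 117 (binding).
Dual feasibility on the basic columns requires 1·y_budget + 3·y_design = 27, 4·y_budget + 3·y_design = 45.
→ y_budget = 6 and y_design = 7.
Reduced cost of billboards: c₃ − yᵀa₃ = 48.5 − (6·4 + 7·4) = 48.5 − 52 = -3.5.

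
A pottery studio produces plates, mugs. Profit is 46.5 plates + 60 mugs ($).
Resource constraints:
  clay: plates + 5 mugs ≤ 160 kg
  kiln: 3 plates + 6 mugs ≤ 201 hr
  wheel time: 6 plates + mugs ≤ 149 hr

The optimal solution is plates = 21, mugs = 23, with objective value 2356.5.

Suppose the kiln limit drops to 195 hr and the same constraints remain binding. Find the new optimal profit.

2299.5

Check each constraint at x*: clay 136/160 (slack 24); kiln 201/201 (tight); wheel time 149/149 (tight).
By complementary slackness, y = 0 for the non-binding constraint.
Dual feasibility on the basic columns requires 3·y_kiln + 6·y_wheel time = 46.5, 6·y_kiln + 1·y_wheel time = 60.
→ y_kiln = 9.5 and y_wheel time = 3.
Δz = y_kiln·Δb = 9.5 × (-6) = -57, so new z* = 2356.5 − 57 = 2299.5.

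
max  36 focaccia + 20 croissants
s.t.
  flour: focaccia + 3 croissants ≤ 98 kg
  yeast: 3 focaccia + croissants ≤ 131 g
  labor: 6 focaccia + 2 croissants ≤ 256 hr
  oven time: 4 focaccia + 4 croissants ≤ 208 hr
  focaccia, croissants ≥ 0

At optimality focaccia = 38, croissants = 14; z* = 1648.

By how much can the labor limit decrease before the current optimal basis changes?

Binding constraints: labor, oven time. The basis is B = [[6,2],[4,4]] with det 16.
Per unit decrease in labor, x* moves by d = (-0.25, 0.25).
The basis stays optimal until flour becomes binding; allowable decrease = 36 hr.

36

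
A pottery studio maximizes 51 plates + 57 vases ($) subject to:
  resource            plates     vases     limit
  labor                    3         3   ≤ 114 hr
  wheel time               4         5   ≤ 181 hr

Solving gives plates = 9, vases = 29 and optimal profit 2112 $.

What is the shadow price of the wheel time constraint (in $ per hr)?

At the optimum: labor uses 114 of 114 (binding); wheel time uses 181 of 181 (binding).
The binding rows give the dual system: 3·y_labor + 4·y_wheel time = 51 and 3·y_labor + 5·y_wheel time = 57.
→ y_labor = 9 and y_wheel time = 6.
Shadow price of wheel time = 6.

6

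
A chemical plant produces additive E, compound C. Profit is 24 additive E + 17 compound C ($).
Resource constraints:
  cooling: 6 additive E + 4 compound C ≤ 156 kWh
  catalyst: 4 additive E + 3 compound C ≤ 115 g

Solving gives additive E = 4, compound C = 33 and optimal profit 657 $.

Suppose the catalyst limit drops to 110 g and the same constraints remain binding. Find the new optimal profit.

Both cooling and catalyst are binding at x*.
From A_Bᵀ y = c: 6·y_cooling + 4·y_catalyst = 24; 4·y_cooling + 3·y_catalyst = 17.
→ y_cooling = 2 and y_catalyst = 3.
Δz = y_catalyst·Δb = 3 × (-5) = -15, so new z* = 657 − 15 = 642.

642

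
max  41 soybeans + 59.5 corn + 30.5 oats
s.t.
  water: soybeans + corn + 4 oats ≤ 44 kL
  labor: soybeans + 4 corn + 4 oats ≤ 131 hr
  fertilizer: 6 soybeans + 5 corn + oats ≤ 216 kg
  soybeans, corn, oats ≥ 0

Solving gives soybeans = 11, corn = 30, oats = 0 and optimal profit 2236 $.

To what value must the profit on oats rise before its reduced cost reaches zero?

37.5

Check each constraint at x*: water 41/44 (slack 3); labor 131/131 (tight); fertilizer 216/216 (tight).
By complementary slackness, y = 0 for the non-binding constraint.
From A_Bᵀ y = c: 1·y_labor + 6·y_fertilizer = 41; 4·y_labor + 5·y_fertilizer = 59.5.
This yields shadow prices y_labor = 8, y_fertilizer = 5.5.
oats enters the basis when its profit ≥ yᵀa₃ = 8·4 + 5.5·1 = 37.5.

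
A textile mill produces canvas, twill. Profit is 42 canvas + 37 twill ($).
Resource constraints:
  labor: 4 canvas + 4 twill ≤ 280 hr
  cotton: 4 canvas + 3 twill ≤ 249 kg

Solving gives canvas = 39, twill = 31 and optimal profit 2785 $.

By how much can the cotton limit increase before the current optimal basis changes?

31

Binding constraints: labor, cotton. The basis is B = [[4,4],[4,3]] with det -4.
Per unit increase in cotton, x* moves by d = (1, -1).
The basis stays optimal until twill reaches 0; allowable increase = 31 kg.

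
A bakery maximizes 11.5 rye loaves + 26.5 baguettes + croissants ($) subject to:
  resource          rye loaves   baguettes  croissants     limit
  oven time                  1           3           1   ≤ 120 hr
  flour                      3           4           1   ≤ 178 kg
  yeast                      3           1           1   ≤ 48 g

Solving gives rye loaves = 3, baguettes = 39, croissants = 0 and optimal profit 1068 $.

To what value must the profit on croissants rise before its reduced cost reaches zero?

9.5

Binding: oven time and yeast. Non-binding: flour (13 unused).
By complementary slackness, y = 0 for the non-binding constraint.
The binding rows give the dual system: 1·y_oven time + 3·y_yeast = 11.5 and 3·y_oven time + 1·y_yeast = 26.5.
→ y_oven time = 8.5 and y_yeast = 1.
croissants enters the basis when its profit ≥ yᵀa₃ = 8.5·1 + 1·1 = 9.5.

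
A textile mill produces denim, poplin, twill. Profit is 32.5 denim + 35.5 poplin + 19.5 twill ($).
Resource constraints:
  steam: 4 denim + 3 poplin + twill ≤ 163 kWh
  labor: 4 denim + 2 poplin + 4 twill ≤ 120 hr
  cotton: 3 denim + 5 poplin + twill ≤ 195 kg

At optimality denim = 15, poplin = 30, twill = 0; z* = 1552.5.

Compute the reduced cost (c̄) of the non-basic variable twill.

-2

At the optimum: steam uses 150 of 163 (slack = 13); labor uses 120 of 120 (binding); cotton uses 195 of 195 (binding).
Slack constraints have shadow price 0 (complementary slackness).
The binding rows give the dual system: 4·y_labor + 3·y_cotton = 32.5 and 2·y_labor + 5·y_cotton = 35.5.
This yields shadow prices y_labor = 4, y_cotton = 5.5.
Reduced cost of twill: c₃ − yᵀa₃ = 19.5 − (4·4 + 5.5·1) = 19.5 − 21.5 = -2.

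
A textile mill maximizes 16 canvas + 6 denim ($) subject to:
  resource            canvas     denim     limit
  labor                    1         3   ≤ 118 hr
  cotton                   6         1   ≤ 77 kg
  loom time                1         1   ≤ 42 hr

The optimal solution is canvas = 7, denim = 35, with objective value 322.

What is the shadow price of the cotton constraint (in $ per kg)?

2

Binding: cotton and loom time. Non-binding: labor (6 unused).
Since labor is not tight, its dual is 0.
The binding rows give the dual system: 6·y_cotton + 1·y_loom time = 16 and 1·y_cotton + 1·y_loom time = 6.
This yields shadow prices y_cotton = 2, y_loom time = 4.
Shadow price of cotton = 2.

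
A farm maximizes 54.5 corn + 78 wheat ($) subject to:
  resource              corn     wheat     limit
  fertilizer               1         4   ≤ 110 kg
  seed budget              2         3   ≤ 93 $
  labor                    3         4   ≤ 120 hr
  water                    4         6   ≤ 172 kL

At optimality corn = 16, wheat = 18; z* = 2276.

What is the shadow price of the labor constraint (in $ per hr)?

7.5

At the optimum: fertilizer uses 88 of 110 (slack = 22); seed budget uses 86 of 93 (slack = 7); labor uses 120 of 120 (binding); water uses 172 of 172 (binding).
Slack constraints have shadow price 0 (complementary slackness).
From A_Bᵀ y = c: 3·y_labor + 4·y_water = 54.5; 4·y_labor + 6·y_water = 78.
Solving: y_labor = 7.5, y_water = 8.
Shadow price of labor = 7.5.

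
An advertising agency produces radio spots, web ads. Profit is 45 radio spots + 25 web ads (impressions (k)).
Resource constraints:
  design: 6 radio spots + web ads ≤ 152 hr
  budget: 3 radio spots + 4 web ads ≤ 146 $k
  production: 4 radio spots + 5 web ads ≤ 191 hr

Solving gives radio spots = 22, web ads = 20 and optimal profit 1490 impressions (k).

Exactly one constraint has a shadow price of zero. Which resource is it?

design: 152/152 (binding)
budget: 146/146 (binding)
production: 188/191 (slack 3)
By complementary slackness, a constraint with positive slack has shadow price 0 → production.

production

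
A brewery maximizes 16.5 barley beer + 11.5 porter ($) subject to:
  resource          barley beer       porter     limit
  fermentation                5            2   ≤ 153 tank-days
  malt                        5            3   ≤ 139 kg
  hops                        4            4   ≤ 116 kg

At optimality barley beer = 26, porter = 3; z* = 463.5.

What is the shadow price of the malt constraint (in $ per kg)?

Binding: malt and hops. Non-binding: fermentation (17 unused).
Slack constraints have shadow price 0 (complementary slackness).
The binding rows give the dual system: 5·y_malt + 4·y_hops = 16.5 and 3·y_malt + 4·y_hops = 11.5.
Solving: y_malt = 2.5, y_hops = 1.
Shadow price of malt = 2.5.

2.5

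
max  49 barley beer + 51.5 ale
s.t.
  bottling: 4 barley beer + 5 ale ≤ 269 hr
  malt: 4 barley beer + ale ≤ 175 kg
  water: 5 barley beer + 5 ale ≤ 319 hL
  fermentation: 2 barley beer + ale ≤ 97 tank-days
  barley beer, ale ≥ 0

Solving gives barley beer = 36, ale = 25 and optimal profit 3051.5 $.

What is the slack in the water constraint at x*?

water used = 5·36 + 5·25 = 305; slack = 319 − 305 = 14.

14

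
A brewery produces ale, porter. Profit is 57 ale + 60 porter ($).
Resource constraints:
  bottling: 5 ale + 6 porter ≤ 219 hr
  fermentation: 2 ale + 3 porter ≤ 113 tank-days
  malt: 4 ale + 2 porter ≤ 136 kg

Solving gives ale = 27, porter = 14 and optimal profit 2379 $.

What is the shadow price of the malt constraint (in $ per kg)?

At the optimum: bottling uses 219 of 219 (binding); fermentation uses 96 of 113 (slack = 17); malt uses 136 of 136 (binding).
By complementary slackness, y = 0 for the non-binding constraint.
The binding rows give the dual system: 5·y_bottling + 4·y_malt = 57 and 6·y_bottling + 2·y_malt = 60.
→ y_bottling = 9 and y_malt = 3.
Shadow price of malt = 3.

3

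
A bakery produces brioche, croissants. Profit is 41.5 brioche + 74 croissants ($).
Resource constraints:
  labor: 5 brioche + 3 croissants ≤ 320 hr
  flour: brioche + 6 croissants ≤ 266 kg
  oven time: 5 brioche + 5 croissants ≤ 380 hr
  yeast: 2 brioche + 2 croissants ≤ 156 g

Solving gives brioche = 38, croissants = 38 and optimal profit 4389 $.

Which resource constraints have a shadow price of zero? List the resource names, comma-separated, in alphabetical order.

labor, yeast

labor: 304/320 (slack 16)
flour: 266/266 (binding)
oven time: 380/380 (binding)
yeast: 152/156 (slack 4)
By complementary slackness, a constraint with positive slack has shadow price 0 → labor, yeast.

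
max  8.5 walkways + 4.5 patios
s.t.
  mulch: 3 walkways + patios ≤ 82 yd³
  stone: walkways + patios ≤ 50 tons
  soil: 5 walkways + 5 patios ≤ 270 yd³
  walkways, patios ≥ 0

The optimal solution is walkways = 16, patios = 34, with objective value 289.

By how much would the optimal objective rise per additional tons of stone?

2.5

Check each constraint at x*: mulch 82/82 (tight); stone 50/50 (tight); soil 250/270 (slack 20).
Slack constraints have shadow price 0 (complementary slackness).
Dual feasibility on the basic columns requires 3·y_mulch + 1·y_stone = 8.5, 1·y_mulch + 1·y_stone = 4.5.
Solving: y_mulch = 2, y_stone = 2.5.
Shadow price of stone = 2.5.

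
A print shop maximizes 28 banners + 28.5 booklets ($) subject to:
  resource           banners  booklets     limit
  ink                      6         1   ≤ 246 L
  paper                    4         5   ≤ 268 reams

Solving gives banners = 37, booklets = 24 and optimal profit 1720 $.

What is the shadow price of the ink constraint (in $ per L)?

1

Both ink and paper are binding at x*.
Dual feasibility on the basic columns requires 6·y_ink + 4·y_paper = 28, 1·y_ink + 5·y_paper = 28.5.
This yields shadow prices y_ink = 1, y_paper = 5.5.
Shadow price of ink = 1.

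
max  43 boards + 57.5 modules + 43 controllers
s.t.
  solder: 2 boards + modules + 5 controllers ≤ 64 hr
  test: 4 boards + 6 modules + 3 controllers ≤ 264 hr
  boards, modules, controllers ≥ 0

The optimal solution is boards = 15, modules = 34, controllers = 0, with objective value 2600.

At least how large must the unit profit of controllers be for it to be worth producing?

Check each constraint at x*: solder 64/64 (tight); test 264/264 (tight).
Dual feasibility on the basic columns requires 2·y_solder + 4·y_test = 43, 1·y_solder + 6·y_test = 57.5.
Solving: y_solder = 3.5, y_test = 9.
controllers enters the basis when its profit ≥ yᵀa₃ = 3.5·5 + 9·3 = 44.5.

44.5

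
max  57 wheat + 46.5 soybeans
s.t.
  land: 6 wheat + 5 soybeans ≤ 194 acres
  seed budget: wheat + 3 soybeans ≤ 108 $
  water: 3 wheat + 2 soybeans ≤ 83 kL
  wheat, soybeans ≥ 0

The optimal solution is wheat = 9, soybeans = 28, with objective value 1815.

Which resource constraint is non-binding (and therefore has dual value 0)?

seed budget

land: 194/194 (binding)
seed budget: 93/108 (slack 15)
water: 83/83 (binding)
By complementary slackness, a constraint with positive slack has shadow price 0 → seed budget.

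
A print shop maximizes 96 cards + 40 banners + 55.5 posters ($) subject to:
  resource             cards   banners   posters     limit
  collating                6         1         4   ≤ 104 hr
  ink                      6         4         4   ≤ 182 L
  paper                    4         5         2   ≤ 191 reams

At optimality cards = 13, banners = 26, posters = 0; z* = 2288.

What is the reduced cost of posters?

Check each constraint at x*: collating 104/104 (tight); ink 182/182 (tight); paper 182/191 (slack 9).
By complementary slackness, y = 0 for the non-binding constraint.
The binding rows give the dual system: 6·y_collating + 6·y_ink = 96 and 1·y_collating + 4·y_ink = 40.
→ y_collating = 8 and y_ink = 8.
Reduced cost of posters: c₃ − yᵀa₃ = 55.5 − (8·4 + 8·4) = 55.5 − 64 = -8.5.

-8.5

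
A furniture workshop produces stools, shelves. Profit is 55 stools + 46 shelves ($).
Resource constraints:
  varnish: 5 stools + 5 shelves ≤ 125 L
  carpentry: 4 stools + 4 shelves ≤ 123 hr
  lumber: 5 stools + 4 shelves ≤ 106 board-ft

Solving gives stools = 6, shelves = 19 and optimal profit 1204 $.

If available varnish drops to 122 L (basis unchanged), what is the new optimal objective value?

1198

Check each constraint at x*: varnish 125/125 (tight); carpentry 100/123 (slack 23); lumber 106/106 (tight).
By complementary slackness, y = 0 for the non-binding constraint.
The binding rows give the dual system: 5·y_varnish + 5·y_lumber = 55 and 5·y_varnish + 4·y_lumber = 46.
This yields shadow prices y_varnish = 2, y_lumber = 9.
Δz = y_varnish·Δb = 2 × (-3) = -6, so new z* = 1204 − 6 = 1198.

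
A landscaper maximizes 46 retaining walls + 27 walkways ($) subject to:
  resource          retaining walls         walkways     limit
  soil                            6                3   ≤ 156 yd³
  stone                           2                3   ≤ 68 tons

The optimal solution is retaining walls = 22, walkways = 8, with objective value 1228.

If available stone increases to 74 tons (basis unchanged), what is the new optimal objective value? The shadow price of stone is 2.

1240

Δb = 6, so new z* = 1228 + (2)·(6) = 1228 + 12 = 1240.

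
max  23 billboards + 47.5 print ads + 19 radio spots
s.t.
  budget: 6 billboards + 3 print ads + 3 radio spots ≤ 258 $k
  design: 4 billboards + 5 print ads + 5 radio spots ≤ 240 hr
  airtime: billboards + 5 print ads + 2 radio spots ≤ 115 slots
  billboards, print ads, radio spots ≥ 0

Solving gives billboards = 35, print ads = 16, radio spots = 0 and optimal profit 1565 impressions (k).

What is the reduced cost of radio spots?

At the optimum: budget uses 258 of 258 (binding); design uses 220 of 240 (slack = 20); airtime uses 115 of 115 (binding).
Since design is not tight, its dual is 0.
Dual feasibility on the basic columns requires 6·y_budget + 1·y_airtime = 23, 3·y_budget + 5·y_airtime = 47.5.
→ y_budget = 2.5 and y_airtime = 8.
Reduced cost of radio spots: c₃ − yᵀa₃ = 19 − (2.5·3 + 8·2) = 19 − 23.5 = -4.5.

-4.5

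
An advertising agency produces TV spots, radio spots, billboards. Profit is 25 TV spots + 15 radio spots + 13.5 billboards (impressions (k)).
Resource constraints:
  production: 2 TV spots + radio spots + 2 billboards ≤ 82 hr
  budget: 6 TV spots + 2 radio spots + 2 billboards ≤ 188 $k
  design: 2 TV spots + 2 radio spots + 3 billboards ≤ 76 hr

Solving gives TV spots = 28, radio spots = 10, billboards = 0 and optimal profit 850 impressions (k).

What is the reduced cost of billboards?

-6.5

At the optimum: production uses 66 of 82 (slack = 16); budget uses 188 of 188 (binding); design uses 76 of 76 (binding).
By complementary slackness, y = 0 for the non-binding constraint.
Dual feasibility on the basic columns requires 6·y_budget + 2·y_design = 25, 2·y_budget + 2·y_design = 15.
→ y_budget = 2.5 and y_design = 5.
Reduced cost of billboards: c₃ − yᵀa₃ = 13.5 − (2.5·2 + 5·3) = 13.5 − 20 = -6.5.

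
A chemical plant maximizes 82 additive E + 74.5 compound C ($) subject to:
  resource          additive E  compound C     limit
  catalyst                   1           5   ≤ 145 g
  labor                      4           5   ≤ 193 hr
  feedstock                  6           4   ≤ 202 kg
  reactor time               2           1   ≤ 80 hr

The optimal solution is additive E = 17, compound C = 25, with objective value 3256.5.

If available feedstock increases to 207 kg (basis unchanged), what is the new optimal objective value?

Binding: labor and feedstock. Non-binding: catalyst (3 unused), reactor time (21 unused).
Slack constraints have shadow price 0 (complementary slackness).
The binding rows give the dual system: 4·y_labor + 6·y_feedstock = 82 and 5·y_labor + 4·y_feedstock = 74.5.
This yields shadow prices y_labor = 8.5, y_feedstock = 8.
Δz = y_feedstock·Δb = 8 × (5) = 40, so new z* = 3256.5 + 40 = 3296.5.

3296.5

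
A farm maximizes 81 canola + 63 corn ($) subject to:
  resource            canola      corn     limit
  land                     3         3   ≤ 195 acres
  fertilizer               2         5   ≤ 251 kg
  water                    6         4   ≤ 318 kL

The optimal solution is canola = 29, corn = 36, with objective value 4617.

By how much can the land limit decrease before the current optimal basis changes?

36

Binding constraints: land, water. The basis is B = [[3,3],[6,4]] with det -6.
Per unit decrease in land, x* moves by d = (0.6667, -1).
The basis stays optimal until corn reaches 0; allowable decrease = 36 acres.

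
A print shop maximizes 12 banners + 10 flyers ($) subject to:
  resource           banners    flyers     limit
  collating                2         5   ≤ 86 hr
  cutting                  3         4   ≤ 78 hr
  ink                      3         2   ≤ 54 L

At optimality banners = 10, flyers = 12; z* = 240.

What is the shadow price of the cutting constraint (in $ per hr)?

1

Check each constraint at x*: collating 80/86 (slack 6); cutting 78/78 (tight); ink 54/54 (tight).
Since collating is not tight, its dual is 0.
The binding rows give the dual system: 3·y_cutting + 3·y_ink = 12 and 4·y_cutting + 2·y_ink = 10.
This yields shadow prices y_cutting = 1, y_ink = 3.
Shadow price of cutting = 1.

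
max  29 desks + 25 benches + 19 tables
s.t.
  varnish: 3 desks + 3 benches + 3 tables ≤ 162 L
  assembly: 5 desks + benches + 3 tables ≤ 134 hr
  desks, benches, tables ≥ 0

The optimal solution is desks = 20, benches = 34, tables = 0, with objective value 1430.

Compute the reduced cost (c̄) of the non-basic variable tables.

-8

Check each constraint at x*: varnish 162/162 (tight); assembly 134/134 (tight).
From A_Bᵀ y = c: 3·y_varnish + 5·y_assembly = 29; 3·y_varnish + 1·y_assembly = 25.
→ y_varnish = 8 and y_assembly = 1.
Reduced cost of tables: c₃ − yᵀa₃ = 19 − (8·3 + 1·3) = 19 − 27 = -8.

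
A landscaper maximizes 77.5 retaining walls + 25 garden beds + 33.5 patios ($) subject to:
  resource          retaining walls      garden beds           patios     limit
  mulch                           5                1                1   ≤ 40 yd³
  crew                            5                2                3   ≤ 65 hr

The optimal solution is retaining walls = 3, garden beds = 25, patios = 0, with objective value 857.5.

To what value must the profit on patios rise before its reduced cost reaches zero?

34.5

At the optimum: mulch uses 40 of 40 (binding); crew uses 65 of 65 (binding).
From A_Bᵀ y = c: 5·y_mulch + 5·y_crew = 77.5; 1·y_mulch + 2·y_crew = 25.
Solving: y_mulch = 6, y_crew = 9.5.
patios enters the basis when its profit ≥ yᵀa₃ = 6·1 + 9.5·3 = 34.5.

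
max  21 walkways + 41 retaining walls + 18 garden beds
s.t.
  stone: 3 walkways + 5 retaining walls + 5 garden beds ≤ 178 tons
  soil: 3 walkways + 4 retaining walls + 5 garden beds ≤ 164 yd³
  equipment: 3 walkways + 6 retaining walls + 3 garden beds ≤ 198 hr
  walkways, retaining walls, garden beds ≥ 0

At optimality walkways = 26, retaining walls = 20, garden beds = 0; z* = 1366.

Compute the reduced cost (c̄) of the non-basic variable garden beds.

Binding: stone and equipment. Non-binding: soil (6 unused).
Since soil is not tight, its dual is 0.
From A_Bᵀ y = c: 3·y_stone + 3·y_equipment = 21; 5·y_stone + 6·y_equipment = 41.
This yields shadow prices y_stone = 1, y_equipment = 6.
Reduced cost of garden beds: c₃ − yᵀa₃ = 18 − (1·5 + 6·3) = 18 − 23 = -5.

-5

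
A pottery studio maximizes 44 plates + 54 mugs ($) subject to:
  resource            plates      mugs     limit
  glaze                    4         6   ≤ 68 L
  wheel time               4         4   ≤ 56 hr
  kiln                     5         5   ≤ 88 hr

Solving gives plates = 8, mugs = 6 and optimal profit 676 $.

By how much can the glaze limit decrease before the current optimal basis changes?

12

Binding constraints: glaze, wheel time. The basis is B = [[4,6],[4,4]] with det -8.
Per unit decrease in glaze, x* moves by d = (0.5, -0.5).
The basis stays optimal until mugs reaches 0; allowable decrease = 12 L.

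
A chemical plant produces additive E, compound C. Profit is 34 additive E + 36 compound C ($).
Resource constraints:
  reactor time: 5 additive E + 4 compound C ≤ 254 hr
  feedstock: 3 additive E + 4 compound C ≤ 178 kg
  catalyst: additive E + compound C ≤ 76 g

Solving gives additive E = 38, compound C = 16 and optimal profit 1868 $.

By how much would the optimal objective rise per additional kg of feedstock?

5.5

At the optimum: reactor time uses 254 of 254 (binding); feedstock uses 178 of 178 (binding); catalyst uses 54 of 76 (slack = 22).
Since catalyst is not tight, its dual is 0.
Dual feasibility on the basic columns requires 5·y_reactor time + 3·y_feedstock = 34, 4·y_reactor time + 4·y_feedstock = 36.
→ y_reactor time = 3.5 and y_feedstock = 5.5.
Shadow price of feedstock = 5.5.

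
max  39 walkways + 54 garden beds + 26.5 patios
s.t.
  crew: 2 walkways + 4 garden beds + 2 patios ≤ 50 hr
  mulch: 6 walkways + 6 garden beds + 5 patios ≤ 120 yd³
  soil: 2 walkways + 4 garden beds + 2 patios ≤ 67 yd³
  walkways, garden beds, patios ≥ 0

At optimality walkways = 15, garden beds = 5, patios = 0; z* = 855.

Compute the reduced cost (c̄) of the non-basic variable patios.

-8.5

Binding: crew and mulch. Non-binding: soil (17 unused).
By complementary slackness, y = 0 for the non-binding constraint.
Dual feasibility on the basic columns requires 2·y_crew + 6·y_mulch = 39, 4·y_crew + 6·y_mulch = 54.
Solving: y_crew = 7.5, y_mulch = 4.
Reduced cost of patios: c₃ − yᵀa₃ = 26.5 − (7.5·2 + 4·5) = 26.5 − 35 = -8.5.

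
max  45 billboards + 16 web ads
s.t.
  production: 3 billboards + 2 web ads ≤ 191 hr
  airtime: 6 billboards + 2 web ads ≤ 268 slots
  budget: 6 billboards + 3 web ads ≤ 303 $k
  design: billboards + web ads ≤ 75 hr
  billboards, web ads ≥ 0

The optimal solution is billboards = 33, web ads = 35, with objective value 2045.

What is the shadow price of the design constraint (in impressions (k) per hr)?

At the optimum: production uses 169 of 191 (slack = 22); airtime uses 268 of 268 (binding); budget uses 303 of 303 (binding); design uses 68 of 75 (slack = 7).
Slack constraints have shadow price 0 (complementary slackness).
Dual feasibility on the basic columns requires 6·y_airtime + 6·y_budget = 45, 2·y_airtime + 3·y_budget = 16.
→ y_airtime = 6.5 and y_budget = 1.
Shadow price of design = 0.

0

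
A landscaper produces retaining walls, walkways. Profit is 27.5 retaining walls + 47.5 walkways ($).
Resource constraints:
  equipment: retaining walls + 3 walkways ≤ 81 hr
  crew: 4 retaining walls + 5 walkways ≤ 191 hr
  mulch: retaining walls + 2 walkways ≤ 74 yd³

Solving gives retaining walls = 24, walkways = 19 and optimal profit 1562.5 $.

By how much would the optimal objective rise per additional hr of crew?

Check each constraint at x*: equipment 81/81 (tight); crew 191/191 (tight); mulch 62/74 (slack 12).
Slack constraints have shadow price 0 (complementary slackness).
From A_Bᵀ y = c: 1·y_equipment + 4·y_crew = 27.5; 3·y_equipment + 5·y_crew = 47.5.
This yields shadow prices y_equipment = 7.5, y_crew = 5.
Shadow price of crew = 5.

5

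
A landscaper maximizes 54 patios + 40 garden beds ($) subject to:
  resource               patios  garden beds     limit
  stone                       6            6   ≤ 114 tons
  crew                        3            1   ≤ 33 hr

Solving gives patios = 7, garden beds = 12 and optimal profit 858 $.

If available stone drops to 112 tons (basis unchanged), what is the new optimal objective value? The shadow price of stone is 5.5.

Δb = -2, so new z* = 858 + (5.5)·(-2) = 858 − 11 = 847.

847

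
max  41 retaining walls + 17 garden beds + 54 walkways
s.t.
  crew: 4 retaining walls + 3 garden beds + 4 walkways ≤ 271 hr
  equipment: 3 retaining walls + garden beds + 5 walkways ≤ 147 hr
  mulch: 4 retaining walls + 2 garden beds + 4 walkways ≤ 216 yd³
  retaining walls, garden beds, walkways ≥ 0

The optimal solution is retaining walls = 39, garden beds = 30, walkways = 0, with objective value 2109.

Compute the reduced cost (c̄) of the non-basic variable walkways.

At the optimum: crew uses 246 of 271 (slack = 25); equipment uses 147 of 147 (binding); mulch uses 216 of 216 (binding).
Slack constraints have shadow price 0 (complementary slackness).
From A_Bᵀ y = c: 3·y_equipment + 4·y_mulch = 41; 1·y_equipment + 2·y_mulch = 17.
Solving: y_equipment = 7, y_mulch = 5.
Reduced cost of walkways: c₃ − yᵀa₃ = 54 − (7·5 + 5·4) = 54 − 55 = -1.

-1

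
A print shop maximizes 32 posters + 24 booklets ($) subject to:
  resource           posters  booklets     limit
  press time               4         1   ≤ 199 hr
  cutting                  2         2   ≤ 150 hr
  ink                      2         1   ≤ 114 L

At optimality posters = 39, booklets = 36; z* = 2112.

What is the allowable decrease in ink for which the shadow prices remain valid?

39

Binding constraints: cutting, ink. The basis is B = [[2,2],[2,1]] with det -2.
Per unit decrease in ink, x* moves by d = (-1, 1).
The basis stays optimal until posters reaches 0; allowable decrease = 39 L.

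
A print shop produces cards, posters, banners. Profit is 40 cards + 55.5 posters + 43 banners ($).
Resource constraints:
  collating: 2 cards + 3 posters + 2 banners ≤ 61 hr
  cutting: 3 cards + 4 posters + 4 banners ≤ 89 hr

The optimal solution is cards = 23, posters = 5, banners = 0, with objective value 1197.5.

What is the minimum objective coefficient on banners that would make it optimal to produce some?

49

Both collating and cutting are binding at x*.
Dual feasibility on the basic columns requires 2·y_collating + 3·y_cutting = 40, 3·y_collating + 4·y_cutting = 55.5.
Solving: y_collating = 6.5, y_cutting = 9.
banners enters the basis when its profit ≥ yᵀa₃ = 6.5·2 + 9·4 = 49.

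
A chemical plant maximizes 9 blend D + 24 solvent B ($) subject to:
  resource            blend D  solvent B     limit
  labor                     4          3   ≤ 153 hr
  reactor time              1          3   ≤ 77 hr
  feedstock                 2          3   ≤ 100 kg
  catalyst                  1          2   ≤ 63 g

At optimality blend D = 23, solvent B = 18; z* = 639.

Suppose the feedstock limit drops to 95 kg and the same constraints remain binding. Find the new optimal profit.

634

Check each constraint at x*: labor 146/153 (slack 7); reactor time 77/77 (tight); feedstock 100/100 (tight); catalyst 59/63 (slack 4).
By complementary slackness, y = 0 for the non-binding constraints.
The binding rows give the dual system: 1·y_reactor time + 2·y_feedstock = 9 and 3·y_reactor time + 3·y_feedstock = 24.
This yields shadow prices y_reactor time = 7, y_feedstock = 1.
Δz = y_feedstock·Δb = 1 × (-5) = -5, so new z* = 639 − 5 = 634.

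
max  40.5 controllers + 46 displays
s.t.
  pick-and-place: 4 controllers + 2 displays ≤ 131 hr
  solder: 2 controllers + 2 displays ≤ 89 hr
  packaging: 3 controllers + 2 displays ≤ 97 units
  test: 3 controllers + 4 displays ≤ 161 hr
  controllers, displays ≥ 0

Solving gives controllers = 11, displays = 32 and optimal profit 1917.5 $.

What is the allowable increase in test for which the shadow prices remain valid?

9

Binding constraints: packaging, test. The basis is B = [[3,2],[3,4]] with det 6.
Per unit increase in test, x* moves by d = (-0.3333, 0.5).
The basis stays optimal until solder becomes binding; allowable increase = 9 hr.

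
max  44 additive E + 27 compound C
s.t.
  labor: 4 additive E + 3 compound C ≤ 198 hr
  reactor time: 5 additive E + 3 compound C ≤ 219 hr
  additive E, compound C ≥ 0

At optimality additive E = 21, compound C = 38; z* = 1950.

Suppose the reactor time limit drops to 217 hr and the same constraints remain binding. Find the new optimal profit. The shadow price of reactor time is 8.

1934

Δb = -2, so new z* = 1950 + (8)·(-2) = 1950 − 16 = 1934.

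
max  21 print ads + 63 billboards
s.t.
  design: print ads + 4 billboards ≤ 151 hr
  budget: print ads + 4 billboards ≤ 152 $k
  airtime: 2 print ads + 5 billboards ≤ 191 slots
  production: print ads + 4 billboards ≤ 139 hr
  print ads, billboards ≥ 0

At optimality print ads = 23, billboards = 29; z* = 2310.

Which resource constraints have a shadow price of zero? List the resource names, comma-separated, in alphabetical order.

budget, design

design: 139/151 (slack 12)
budget: 139/152 (slack 13)
airtime: 191/191 (binding)
production: 139/139 (binding)
By complementary slackness, a constraint with positive slack has shadow price 0 → budget, design.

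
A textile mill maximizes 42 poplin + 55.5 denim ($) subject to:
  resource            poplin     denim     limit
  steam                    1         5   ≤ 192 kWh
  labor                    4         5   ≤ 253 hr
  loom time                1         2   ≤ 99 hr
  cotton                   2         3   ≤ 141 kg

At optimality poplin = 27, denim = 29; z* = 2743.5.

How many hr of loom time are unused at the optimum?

loom time used = 1·27 + 2·29 = 85; slack = 99 − 85 = 14.

14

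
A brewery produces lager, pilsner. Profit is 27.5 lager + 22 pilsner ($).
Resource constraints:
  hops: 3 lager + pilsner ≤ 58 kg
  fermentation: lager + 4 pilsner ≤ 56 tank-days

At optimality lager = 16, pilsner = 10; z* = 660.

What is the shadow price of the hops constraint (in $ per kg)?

At the optimum: hops uses 58 of 58 (binding); fermentation uses 56 of 56 (binding).
Dual feasibility on the basic columns requires 3·y_hops + 1·y_fermentation = 27.5, 1·y_hops + 4·y_fermentation = 22.
This yields shadow prices y_hops = 8, y_fermentation = 3.5.
Shadow price of hops = 8.

8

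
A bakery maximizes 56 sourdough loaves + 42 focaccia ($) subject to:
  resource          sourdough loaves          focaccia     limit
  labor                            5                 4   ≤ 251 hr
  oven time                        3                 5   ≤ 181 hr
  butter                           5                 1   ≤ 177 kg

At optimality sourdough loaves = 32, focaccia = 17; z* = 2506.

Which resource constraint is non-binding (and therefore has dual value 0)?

labor: 228/251 (slack 23)
oven time: 181/181 (binding)
butter: 177/177 (binding)
By complementary slackness, a constraint with positive slack has shadow price 0 → labor.

labor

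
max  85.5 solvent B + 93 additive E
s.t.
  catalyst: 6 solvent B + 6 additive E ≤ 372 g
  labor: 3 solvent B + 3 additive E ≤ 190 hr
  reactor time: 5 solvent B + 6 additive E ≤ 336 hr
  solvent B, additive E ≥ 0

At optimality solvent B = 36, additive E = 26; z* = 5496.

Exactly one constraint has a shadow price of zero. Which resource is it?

labor

catalyst: 372/372 (binding)
labor: 186/190 (slack 4)
reactor time: 336/336 (binding)
By complementary slackness, a constraint with positive slack has shadow price 0 → labor.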